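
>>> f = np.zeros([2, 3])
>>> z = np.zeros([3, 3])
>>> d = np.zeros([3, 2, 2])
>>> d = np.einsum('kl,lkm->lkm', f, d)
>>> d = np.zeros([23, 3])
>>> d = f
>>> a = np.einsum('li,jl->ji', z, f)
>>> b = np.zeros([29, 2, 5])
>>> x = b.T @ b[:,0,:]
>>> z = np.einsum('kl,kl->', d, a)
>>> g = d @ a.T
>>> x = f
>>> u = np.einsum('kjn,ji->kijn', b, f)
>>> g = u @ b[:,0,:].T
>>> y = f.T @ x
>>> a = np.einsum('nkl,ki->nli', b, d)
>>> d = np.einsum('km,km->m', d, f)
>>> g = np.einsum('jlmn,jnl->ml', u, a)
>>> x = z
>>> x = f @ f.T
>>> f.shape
(2, 3)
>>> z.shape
()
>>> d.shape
(3,)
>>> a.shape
(29, 5, 3)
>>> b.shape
(29, 2, 5)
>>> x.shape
(2, 2)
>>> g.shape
(2, 3)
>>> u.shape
(29, 3, 2, 5)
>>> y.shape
(3, 3)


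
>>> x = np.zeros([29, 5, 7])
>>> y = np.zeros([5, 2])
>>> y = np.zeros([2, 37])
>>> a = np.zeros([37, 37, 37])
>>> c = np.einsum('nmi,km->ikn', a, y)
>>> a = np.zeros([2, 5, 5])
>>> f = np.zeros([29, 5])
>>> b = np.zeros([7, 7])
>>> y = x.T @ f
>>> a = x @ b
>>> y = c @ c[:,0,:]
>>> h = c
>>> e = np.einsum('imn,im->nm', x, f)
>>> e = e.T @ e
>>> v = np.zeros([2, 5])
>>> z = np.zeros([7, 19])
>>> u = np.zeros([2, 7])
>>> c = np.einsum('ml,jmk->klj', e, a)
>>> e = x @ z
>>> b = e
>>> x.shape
(29, 5, 7)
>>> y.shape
(37, 2, 37)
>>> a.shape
(29, 5, 7)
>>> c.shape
(7, 5, 29)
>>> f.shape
(29, 5)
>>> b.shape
(29, 5, 19)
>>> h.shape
(37, 2, 37)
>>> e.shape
(29, 5, 19)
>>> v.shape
(2, 5)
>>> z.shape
(7, 19)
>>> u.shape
(2, 7)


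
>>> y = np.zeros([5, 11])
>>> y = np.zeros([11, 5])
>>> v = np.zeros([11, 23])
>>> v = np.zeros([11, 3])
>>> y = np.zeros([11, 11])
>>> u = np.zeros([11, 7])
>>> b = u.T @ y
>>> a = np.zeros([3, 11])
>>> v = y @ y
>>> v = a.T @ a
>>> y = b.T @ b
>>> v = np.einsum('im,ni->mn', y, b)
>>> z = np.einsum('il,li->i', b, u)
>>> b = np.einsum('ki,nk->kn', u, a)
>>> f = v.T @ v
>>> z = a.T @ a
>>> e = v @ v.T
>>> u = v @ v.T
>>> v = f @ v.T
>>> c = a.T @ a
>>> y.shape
(11, 11)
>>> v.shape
(7, 11)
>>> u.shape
(11, 11)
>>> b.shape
(11, 3)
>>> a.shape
(3, 11)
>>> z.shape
(11, 11)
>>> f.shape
(7, 7)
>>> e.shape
(11, 11)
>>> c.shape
(11, 11)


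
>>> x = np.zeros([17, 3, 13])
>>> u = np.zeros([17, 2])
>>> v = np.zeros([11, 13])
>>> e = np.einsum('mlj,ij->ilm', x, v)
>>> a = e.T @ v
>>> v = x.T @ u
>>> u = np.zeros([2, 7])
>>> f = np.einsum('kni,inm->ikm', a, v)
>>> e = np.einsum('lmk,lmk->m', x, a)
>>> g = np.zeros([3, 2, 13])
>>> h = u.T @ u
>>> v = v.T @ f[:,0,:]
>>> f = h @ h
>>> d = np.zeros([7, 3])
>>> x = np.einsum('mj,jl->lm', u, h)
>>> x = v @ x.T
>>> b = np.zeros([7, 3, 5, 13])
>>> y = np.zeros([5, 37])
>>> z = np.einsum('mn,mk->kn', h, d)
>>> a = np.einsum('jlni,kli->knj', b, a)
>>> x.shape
(2, 3, 7)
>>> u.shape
(2, 7)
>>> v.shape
(2, 3, 2)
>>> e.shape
(3,)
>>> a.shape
(17, 5, 7)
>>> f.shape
(7, 7)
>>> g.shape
(3, 2, 13)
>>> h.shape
(7, 7)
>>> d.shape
(7, 3)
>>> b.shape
(7, 3, 5, 13)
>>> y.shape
(5, 37)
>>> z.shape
(3, 7)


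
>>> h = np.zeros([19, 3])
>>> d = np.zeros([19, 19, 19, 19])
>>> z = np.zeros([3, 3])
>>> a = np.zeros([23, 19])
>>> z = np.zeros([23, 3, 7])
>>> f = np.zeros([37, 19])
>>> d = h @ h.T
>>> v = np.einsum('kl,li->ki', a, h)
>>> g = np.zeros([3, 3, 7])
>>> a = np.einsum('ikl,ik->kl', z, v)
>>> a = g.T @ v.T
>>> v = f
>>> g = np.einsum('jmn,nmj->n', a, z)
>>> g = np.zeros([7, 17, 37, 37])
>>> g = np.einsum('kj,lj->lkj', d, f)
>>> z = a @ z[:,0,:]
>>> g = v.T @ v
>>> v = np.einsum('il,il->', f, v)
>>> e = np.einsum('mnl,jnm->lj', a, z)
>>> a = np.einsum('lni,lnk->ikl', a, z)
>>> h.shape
(19, 3)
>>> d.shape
(19, 19)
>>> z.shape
(7, 3, 7)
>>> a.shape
(23, 7, 7)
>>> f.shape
(37, 19)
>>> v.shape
()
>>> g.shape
(19, 19)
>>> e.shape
(23, 7)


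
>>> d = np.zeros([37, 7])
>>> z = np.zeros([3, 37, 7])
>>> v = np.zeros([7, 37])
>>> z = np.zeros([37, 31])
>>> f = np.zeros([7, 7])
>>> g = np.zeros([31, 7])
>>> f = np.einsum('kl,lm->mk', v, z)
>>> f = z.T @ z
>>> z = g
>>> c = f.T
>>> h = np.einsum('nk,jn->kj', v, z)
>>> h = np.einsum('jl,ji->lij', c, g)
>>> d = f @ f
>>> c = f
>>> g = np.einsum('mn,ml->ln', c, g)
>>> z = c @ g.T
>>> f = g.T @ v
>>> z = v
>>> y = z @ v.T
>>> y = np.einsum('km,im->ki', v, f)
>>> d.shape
(31, 31)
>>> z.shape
(7, 37)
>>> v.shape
(7, 37)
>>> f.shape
(31, 37)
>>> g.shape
(7, 31)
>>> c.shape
(31, 31)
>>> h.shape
(31, 7, 31)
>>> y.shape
(7, 31)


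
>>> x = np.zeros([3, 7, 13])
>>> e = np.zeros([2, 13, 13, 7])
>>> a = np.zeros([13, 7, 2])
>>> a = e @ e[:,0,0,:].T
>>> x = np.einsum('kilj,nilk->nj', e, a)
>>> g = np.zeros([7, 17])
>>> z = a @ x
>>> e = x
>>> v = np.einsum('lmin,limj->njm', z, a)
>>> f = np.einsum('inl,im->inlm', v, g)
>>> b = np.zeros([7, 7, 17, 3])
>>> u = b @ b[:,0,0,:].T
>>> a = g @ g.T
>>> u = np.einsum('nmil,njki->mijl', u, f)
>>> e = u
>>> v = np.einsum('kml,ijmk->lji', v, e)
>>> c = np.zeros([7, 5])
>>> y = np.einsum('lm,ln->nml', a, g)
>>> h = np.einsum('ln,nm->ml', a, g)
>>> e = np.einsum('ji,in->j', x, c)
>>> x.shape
(2, 7)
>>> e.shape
(2,)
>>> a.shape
(7, 7)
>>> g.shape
(7, 17)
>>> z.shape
(2, 13, 13, 7)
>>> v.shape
(13, 17, 7)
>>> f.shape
(7, 2, 13, 17)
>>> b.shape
(7, 7, 17, 3)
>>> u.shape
(7, 17, 2, 7)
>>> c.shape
(7, 5)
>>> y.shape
(17, 7, 7)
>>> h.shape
(17, 7)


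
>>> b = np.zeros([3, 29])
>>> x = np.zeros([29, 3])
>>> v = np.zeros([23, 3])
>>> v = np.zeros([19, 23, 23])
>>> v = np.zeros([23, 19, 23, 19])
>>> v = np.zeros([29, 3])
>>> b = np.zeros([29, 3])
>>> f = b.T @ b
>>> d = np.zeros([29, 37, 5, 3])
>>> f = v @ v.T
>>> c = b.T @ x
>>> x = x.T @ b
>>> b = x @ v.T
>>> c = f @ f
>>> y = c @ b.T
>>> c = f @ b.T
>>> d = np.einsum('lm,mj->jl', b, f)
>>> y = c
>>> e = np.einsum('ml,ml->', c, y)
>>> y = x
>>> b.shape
(3, 29)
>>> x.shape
(3, 3)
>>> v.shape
(29, 3)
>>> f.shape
(29, 29)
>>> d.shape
(29, 3)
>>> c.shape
(29, 3)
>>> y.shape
(3, 3)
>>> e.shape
()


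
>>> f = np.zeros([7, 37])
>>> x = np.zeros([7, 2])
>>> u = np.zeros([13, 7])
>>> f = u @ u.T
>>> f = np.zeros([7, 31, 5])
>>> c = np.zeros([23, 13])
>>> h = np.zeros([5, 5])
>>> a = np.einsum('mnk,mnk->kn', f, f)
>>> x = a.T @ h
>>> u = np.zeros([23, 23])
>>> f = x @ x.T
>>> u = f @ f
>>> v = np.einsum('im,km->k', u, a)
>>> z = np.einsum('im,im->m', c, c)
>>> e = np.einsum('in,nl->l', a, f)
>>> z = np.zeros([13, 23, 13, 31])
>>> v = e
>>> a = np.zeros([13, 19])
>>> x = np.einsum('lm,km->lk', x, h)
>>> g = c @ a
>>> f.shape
(31, 31)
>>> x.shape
(31, 5)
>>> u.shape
(31, 31)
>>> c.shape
(23, 13)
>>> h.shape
(5, 5)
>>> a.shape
(13, 19)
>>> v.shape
(31,)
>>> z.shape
(13, 23, 13, 31)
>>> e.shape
(31,)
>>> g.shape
(23, 19)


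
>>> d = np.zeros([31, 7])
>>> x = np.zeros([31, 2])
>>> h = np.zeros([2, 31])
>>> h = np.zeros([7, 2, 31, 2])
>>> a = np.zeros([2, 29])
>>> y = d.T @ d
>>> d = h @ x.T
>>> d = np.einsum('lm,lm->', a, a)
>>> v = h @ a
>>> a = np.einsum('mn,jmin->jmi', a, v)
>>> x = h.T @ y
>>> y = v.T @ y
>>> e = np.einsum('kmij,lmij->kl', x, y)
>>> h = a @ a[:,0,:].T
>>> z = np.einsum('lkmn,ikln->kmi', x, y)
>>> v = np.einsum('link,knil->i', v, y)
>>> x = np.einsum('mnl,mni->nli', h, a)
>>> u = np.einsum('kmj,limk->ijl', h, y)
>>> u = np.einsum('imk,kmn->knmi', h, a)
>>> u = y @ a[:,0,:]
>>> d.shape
()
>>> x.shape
(2, 7, 31)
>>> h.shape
(7, 2, 7)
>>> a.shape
(7, 2, 31)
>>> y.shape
(29, 31, 2, 7)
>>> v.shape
(2,)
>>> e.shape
(2, 29)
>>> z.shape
(31, 2, 29)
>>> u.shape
(29, 31, 2, 31)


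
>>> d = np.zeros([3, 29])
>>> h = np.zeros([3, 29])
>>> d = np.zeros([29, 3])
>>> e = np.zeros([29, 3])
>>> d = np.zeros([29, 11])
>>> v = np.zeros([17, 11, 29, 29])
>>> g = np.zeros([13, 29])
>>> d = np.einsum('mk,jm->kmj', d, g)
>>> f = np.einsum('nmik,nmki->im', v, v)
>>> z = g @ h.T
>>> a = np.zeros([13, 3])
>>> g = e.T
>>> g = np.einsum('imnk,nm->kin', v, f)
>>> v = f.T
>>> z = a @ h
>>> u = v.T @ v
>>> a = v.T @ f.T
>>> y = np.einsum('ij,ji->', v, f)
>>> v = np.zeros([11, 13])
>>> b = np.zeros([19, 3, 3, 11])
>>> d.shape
(11, 29, 13)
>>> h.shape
(3, 29)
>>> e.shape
(29, 3)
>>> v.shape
(11, 13)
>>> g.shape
(29, 17, 29)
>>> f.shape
(29, 11)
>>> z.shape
(13, 29)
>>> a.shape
(29, 29)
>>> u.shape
(29, 29)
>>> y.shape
()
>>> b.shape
(19, 3, 3, 11)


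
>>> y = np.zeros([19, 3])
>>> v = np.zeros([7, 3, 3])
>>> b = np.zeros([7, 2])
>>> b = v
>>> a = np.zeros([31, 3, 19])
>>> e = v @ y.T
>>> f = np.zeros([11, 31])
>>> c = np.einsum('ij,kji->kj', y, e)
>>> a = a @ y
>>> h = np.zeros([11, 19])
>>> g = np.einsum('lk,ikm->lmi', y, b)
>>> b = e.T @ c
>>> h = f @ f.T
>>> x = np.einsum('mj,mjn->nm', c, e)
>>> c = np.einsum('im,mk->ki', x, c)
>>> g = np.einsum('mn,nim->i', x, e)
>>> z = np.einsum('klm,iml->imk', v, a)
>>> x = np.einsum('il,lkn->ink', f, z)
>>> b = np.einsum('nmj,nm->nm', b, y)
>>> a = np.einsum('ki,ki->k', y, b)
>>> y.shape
(19, 3)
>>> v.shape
(7, 3, 3)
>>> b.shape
(19, 3)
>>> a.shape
(19,)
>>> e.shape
(7, 3, 19)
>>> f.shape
(11, 31)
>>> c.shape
(3, 19)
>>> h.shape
(11, 11)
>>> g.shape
(3,)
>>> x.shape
(11, 7, 3)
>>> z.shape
(31, 3, 7)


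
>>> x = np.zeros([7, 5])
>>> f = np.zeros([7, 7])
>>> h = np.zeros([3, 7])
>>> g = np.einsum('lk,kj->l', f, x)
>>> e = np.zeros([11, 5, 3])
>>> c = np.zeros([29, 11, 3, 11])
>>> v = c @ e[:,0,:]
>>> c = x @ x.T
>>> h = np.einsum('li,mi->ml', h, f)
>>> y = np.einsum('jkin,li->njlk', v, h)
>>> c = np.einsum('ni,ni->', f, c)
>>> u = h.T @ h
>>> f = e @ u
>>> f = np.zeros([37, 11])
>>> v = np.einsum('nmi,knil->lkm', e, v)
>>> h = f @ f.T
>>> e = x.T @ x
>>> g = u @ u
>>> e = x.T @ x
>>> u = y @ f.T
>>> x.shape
(7, 5)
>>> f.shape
(37, 11)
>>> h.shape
(37, 37)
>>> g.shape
(3, 3)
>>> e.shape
(5, 5)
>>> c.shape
()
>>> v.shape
(3, 29, 5)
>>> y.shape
(3, 29, 7, 11)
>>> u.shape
(3, 29, 7, 37)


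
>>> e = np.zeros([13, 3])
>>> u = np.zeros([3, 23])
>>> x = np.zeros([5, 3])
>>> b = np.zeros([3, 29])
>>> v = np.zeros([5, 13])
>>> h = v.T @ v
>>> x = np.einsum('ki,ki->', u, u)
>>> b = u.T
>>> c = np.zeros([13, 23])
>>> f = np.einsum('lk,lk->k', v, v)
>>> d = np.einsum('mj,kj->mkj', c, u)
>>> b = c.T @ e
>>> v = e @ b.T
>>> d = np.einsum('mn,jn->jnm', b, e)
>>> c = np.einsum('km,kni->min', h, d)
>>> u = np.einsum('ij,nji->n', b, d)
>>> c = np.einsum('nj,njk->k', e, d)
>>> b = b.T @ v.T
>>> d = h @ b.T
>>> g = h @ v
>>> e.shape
(13, 3)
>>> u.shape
(13,)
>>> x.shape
()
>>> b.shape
(3, 13)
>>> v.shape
(13, 23)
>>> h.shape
(13, 13)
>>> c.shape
(23,)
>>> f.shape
(13,)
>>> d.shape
(13, 3)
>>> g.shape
(13, 23)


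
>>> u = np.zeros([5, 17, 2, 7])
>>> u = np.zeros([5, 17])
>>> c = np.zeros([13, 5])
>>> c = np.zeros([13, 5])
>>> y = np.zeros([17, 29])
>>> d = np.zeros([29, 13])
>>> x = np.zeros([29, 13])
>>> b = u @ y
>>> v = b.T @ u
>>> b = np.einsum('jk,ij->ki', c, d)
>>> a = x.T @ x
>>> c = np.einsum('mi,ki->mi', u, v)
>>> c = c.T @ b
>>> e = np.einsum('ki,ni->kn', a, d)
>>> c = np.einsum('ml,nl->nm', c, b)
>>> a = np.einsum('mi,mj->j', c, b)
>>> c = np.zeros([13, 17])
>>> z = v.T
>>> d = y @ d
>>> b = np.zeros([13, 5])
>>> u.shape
(5, 17)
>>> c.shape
(13, 17)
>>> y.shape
(17, 29)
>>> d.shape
(17, 13)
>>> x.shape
(29, 13)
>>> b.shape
(13, 5)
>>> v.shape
(29, 17)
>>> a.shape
(29,)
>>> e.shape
(13, 29)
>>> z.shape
(17, 29)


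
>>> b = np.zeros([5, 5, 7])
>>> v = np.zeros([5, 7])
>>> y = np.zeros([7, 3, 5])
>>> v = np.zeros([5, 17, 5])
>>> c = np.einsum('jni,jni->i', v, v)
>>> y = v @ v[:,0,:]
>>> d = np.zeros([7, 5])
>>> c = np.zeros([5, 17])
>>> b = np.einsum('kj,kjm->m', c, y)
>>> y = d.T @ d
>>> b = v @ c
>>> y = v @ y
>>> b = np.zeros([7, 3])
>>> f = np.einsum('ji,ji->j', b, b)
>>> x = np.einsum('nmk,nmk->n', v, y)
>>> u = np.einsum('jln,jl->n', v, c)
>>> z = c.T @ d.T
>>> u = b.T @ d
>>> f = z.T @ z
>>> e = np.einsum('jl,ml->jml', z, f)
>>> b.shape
(7, 3)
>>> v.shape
(5, 17, 5)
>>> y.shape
(5, 17, 5)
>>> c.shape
(5, 17)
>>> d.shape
(7, 5)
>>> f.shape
(7, 7)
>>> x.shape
(5,)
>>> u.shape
(3, 5)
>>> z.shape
(17, 7)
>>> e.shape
(17, 7, 7)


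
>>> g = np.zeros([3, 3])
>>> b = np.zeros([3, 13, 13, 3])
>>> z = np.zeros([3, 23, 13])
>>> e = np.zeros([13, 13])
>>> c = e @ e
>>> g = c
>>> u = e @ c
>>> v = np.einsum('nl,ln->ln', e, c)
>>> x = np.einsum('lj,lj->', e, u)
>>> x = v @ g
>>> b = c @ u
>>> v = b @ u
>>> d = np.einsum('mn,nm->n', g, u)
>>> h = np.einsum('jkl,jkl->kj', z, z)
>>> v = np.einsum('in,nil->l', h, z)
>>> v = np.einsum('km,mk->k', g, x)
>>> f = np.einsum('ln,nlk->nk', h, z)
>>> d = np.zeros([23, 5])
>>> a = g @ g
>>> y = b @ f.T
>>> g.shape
(13, 13)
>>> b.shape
(13, 13)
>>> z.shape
(3, 23, 13)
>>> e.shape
(13, 13)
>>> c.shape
(13, 13)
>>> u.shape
(13, 13)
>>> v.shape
(13,)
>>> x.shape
(13, 13)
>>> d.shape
(23, 5)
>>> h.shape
(23, 3)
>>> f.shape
(3, 13)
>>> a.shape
(13, 13)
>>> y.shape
(13, 3)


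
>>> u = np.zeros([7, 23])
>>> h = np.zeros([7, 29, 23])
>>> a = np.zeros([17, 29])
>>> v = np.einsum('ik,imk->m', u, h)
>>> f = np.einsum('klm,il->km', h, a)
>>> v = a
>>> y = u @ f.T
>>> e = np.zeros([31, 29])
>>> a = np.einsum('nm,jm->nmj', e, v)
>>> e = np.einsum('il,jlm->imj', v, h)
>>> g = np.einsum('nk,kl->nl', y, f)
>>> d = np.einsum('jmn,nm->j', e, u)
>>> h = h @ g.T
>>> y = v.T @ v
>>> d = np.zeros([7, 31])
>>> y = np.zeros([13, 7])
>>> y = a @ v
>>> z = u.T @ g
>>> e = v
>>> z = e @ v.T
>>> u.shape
(7, 23)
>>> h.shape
(7, 29, 7)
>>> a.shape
(31, 29, 17)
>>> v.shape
(17, 29)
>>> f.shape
(7, 23)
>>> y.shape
(31, 29, 29)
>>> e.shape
(17, 29)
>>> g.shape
(7, 23)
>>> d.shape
(7, 31)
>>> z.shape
(17, 17)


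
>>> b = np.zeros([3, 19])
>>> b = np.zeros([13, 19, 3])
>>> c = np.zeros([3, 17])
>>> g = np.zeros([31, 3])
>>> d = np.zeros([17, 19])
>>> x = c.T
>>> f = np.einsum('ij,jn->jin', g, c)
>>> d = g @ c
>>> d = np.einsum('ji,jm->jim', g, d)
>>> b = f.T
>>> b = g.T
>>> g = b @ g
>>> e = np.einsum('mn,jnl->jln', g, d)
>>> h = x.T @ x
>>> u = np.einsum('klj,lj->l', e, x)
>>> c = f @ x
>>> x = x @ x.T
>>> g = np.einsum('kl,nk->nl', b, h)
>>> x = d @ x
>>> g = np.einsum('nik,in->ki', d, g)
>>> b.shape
(3, 31)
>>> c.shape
(3, 31, 3)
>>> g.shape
(17, 3)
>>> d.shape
(31, 3, 17)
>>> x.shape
(31, 3, 17)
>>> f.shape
(3, 31, 17)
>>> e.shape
(31, 17, 3)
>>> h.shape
(3, 3)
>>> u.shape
(17,)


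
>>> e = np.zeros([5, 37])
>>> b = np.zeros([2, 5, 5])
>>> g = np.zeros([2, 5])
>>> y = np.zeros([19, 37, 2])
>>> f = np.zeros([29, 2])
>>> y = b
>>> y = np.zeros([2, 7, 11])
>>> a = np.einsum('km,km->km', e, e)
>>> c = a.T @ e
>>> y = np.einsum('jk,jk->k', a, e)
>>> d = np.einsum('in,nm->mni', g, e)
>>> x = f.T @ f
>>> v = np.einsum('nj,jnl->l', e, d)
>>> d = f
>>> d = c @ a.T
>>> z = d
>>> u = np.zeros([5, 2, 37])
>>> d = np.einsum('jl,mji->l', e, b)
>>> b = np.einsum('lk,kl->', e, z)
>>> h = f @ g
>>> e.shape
(5, 37)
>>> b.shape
()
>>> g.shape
(2, 5)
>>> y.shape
(37,)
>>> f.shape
(29, 2)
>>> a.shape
(5, 37)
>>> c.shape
(37, 37)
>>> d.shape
(37,)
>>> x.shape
(2, 2)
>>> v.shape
(2,)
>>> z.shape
(37, 5)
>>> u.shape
(5, 2, 37)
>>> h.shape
(29, 5)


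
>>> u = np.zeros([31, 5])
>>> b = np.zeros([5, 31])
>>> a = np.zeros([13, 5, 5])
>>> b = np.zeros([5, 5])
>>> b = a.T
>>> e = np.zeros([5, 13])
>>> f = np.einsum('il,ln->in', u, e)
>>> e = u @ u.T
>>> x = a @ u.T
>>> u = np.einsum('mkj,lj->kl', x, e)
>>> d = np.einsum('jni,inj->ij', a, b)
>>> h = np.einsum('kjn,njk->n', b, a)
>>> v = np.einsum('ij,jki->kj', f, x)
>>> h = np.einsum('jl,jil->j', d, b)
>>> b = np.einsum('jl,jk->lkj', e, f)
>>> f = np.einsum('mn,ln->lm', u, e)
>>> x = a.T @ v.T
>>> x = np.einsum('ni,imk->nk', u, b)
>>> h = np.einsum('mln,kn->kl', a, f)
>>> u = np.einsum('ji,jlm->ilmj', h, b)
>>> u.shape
(5, 13, 31, 31)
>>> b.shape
(31, 13, 31)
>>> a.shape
(13, 5, 5)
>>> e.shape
(31, 31)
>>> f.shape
(31, 5)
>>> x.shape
(5, 31)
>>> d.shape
(5, 13)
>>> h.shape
(31, 5)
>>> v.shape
(5, 13)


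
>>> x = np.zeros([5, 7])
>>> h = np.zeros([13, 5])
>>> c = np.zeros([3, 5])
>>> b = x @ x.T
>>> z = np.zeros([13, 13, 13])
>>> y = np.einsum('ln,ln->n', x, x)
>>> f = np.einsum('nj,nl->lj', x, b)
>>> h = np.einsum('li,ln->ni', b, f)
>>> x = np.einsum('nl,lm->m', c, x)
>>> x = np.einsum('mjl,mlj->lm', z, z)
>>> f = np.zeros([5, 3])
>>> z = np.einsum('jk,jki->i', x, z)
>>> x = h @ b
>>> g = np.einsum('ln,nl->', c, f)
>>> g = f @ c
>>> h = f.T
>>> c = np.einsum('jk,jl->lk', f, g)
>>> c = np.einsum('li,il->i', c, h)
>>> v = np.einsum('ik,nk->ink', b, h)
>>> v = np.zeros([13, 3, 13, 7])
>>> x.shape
(7, 5)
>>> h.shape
(3, 5)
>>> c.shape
(3,)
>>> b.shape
(5, 5)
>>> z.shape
(13,)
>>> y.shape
(7,)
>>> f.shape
(5, 3)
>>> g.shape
(5, 5)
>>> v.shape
(13, 3, 13, 7)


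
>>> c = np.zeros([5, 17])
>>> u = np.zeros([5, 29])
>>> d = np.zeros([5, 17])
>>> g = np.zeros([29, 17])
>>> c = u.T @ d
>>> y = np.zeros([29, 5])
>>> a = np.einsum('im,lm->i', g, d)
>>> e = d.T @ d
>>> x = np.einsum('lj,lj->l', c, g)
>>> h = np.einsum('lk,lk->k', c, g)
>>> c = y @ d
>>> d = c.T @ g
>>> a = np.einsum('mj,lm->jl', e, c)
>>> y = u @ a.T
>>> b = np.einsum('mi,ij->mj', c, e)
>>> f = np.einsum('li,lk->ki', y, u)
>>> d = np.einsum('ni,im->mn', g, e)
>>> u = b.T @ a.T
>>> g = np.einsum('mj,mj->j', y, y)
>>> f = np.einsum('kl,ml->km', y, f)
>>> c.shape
(29, 17)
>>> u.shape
(17, 17)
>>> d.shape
(17, 29)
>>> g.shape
(17,)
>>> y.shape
(5, 17)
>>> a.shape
(17, 29)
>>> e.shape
(17, 17)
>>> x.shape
(29,)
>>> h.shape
(17,)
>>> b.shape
(29, 17)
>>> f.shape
(5, 29)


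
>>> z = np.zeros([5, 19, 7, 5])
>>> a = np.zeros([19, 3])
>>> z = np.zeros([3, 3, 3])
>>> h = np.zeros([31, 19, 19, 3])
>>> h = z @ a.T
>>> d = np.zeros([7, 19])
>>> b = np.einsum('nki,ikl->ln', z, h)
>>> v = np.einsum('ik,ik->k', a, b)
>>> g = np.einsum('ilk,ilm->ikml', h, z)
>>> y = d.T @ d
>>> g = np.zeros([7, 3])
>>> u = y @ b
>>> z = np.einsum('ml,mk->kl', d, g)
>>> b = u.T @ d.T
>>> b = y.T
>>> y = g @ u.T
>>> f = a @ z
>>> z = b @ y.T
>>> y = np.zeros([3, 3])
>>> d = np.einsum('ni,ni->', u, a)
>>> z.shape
(19, 7)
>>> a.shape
(19, 3)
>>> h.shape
(3, 3, 19)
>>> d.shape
()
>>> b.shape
(19, 19)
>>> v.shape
(3,)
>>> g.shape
(7, 3)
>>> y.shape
(3, 3)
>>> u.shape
(19, 3)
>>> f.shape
(19, 19)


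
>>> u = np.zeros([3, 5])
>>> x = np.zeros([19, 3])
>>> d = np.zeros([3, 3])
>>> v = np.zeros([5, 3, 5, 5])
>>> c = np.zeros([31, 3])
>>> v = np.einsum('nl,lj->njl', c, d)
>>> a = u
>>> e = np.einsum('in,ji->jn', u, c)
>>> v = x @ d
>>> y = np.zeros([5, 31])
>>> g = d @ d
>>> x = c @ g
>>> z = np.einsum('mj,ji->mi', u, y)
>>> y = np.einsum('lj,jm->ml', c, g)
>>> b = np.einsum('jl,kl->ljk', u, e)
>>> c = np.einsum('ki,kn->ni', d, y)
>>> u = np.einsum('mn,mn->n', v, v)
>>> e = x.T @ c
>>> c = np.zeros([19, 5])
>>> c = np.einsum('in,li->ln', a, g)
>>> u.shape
(3,)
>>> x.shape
(31, 3)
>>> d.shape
(3, 3)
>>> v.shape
(19, 3)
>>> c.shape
(3, 5)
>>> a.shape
(3, 5)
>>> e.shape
(3, 3)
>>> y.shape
(3, 31)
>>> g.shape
(3, 3)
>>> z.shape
(3, 31)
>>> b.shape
(5, 3, 31)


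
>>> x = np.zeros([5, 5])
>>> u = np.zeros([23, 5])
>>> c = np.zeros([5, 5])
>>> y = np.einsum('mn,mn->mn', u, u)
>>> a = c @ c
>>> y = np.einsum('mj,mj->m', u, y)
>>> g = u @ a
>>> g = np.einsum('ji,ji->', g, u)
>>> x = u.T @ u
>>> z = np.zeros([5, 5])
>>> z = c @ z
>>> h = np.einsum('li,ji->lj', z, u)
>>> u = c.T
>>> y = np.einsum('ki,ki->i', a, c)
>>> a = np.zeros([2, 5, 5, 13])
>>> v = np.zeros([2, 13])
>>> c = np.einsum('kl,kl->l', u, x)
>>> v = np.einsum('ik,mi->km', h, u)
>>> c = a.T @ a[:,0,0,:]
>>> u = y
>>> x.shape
(5, 5)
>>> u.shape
(5,)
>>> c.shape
(13, 5, 5, 13)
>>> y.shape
(5,)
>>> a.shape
(2, 5, 5, 13)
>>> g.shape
()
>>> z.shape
(5, 5)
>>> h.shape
(5, 23)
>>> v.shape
(23, 5)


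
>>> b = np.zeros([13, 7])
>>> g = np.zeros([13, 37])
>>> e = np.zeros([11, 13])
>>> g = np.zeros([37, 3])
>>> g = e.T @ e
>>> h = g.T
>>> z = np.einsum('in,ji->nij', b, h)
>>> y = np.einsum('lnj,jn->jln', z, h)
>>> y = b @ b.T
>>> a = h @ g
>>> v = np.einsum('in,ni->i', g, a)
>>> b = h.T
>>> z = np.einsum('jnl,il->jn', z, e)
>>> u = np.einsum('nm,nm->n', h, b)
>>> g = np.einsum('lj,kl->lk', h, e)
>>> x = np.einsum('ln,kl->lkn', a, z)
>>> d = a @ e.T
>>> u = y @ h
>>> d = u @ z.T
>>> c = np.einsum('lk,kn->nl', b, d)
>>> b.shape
(13, 13)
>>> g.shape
(13, 11)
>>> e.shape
(11, 13)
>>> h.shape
(13, 13)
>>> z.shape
(7, 13)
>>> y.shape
(13, 13)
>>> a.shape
(13, 13)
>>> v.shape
(13,)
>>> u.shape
(13, 13)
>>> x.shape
(13, 7, 13)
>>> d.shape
(13, 7)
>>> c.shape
(7, 13)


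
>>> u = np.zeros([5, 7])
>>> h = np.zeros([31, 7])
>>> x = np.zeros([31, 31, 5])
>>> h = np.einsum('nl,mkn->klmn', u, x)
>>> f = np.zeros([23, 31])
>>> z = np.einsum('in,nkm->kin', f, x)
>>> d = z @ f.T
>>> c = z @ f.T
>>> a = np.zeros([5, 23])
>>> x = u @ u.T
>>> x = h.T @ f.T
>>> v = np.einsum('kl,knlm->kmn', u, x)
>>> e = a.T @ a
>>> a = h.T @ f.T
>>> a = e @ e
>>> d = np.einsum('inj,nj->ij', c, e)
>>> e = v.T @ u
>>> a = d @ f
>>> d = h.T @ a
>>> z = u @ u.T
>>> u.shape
(5, 7)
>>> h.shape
(31, 7, 31, 5)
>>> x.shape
(5, 31, 7, 23)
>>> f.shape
(23, 31)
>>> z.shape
(5, 5)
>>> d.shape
(5, 31, 7, 31)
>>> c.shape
(31, 23, 23)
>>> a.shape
(31, 31)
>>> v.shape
(5, 23, 31)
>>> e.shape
(31, 23, 7)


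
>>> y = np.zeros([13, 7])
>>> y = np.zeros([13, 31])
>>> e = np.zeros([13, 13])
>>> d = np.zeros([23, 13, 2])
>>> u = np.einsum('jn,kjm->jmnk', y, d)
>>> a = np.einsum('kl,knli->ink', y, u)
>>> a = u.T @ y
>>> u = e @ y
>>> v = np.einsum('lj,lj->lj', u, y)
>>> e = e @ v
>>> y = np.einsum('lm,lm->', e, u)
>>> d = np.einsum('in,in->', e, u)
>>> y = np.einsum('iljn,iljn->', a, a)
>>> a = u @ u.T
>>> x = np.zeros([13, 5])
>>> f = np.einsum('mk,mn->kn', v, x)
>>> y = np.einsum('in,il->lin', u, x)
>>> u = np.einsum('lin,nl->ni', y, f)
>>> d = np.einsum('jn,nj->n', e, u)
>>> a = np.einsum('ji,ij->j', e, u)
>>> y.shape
(5, 13, 31)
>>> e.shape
(13, 31)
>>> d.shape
(31,)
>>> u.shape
(31, 13)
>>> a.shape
(13,)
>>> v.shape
(13, 31)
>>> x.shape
(13, 5)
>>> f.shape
(31, 5)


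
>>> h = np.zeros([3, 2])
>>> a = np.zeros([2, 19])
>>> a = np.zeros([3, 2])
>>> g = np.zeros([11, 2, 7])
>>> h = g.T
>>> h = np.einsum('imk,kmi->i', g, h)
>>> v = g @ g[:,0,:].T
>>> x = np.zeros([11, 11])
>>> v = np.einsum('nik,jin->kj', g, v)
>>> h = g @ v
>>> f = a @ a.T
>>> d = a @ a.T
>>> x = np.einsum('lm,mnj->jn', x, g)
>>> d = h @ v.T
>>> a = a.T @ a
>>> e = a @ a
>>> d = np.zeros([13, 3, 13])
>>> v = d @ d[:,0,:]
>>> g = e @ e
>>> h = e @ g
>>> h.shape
(2, 2)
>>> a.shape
(2, 2)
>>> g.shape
(2, 2)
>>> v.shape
(13, 3, 13)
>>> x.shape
(7, 2)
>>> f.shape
(3, 3)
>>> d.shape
(13, 3, 13)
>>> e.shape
(2, 2)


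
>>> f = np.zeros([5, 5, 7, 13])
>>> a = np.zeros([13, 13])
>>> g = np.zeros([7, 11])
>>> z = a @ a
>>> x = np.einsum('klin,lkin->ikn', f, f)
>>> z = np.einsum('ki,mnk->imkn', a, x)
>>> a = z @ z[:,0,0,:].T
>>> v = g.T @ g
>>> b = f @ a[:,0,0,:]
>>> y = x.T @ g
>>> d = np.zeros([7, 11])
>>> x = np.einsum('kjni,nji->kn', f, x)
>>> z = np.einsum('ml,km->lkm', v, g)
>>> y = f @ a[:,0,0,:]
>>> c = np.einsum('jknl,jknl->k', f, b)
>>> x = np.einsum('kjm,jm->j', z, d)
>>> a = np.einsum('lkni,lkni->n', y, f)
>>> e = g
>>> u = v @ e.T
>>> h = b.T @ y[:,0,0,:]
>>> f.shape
(5, 5, 7, 13)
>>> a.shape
(7,)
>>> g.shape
(7, 11)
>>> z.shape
(11, 7, 11)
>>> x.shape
(7,)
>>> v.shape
(11, 11)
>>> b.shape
(5, 5, 7, 13)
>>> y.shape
(5, 5, 7, 13)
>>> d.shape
(7, 11)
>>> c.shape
(5,)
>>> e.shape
(7, 11)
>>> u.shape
(11, 7)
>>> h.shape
(13, 7, 5, 13)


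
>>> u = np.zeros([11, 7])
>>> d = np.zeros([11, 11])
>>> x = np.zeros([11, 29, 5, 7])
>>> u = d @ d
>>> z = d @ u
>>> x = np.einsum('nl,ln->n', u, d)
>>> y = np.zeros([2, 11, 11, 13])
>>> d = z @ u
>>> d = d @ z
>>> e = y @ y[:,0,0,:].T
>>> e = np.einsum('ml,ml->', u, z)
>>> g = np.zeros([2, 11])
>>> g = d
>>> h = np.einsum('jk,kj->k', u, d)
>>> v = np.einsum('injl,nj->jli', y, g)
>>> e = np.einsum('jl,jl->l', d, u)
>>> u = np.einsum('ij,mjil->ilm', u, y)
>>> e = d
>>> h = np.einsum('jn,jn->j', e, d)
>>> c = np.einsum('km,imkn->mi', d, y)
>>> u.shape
(11, 13, 2)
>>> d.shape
(11, 11)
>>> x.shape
(11,)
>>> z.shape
(11, 11)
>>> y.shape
(2, 11, 11, 13)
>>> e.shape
(11, 11)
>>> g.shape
(11, 11)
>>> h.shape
(11,)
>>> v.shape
(11, 13, 2)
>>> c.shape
(11, 2)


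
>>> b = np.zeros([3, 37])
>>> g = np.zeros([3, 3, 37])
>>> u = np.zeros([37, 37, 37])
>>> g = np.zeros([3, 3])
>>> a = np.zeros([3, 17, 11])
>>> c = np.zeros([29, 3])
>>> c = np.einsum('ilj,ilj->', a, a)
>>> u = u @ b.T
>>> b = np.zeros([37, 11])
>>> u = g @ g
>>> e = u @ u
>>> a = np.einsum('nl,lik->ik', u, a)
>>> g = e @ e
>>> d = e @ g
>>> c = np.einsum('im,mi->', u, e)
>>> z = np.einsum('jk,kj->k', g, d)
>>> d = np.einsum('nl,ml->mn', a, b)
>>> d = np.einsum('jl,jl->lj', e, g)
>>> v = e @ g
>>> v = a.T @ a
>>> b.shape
(37, 11)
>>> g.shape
(3, 3)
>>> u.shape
(3, 3)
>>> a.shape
(17, 11)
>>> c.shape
()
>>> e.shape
(3, 3)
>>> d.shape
(3, 3)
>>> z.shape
(3,)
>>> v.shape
(11, 11)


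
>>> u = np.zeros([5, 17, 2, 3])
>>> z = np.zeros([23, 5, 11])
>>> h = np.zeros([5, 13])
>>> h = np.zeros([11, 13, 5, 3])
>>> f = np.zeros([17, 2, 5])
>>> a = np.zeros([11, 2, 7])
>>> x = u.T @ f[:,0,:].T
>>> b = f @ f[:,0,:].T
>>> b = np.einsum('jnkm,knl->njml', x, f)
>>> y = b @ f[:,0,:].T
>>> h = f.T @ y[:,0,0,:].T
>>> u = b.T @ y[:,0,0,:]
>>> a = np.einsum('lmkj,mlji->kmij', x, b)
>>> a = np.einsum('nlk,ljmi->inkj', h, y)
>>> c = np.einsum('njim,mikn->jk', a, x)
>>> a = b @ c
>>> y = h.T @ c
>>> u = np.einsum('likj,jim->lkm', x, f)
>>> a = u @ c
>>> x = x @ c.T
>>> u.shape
(3, 17, 5)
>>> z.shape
(23, 5, 11)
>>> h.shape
(5, 2, 2)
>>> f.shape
(17, 2, 5)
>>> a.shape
(3, 17, 17)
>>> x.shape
(3, 2, 17, 5)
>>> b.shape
(2, 3, 17, 5)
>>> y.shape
(2, 2, 17)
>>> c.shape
(5, 17)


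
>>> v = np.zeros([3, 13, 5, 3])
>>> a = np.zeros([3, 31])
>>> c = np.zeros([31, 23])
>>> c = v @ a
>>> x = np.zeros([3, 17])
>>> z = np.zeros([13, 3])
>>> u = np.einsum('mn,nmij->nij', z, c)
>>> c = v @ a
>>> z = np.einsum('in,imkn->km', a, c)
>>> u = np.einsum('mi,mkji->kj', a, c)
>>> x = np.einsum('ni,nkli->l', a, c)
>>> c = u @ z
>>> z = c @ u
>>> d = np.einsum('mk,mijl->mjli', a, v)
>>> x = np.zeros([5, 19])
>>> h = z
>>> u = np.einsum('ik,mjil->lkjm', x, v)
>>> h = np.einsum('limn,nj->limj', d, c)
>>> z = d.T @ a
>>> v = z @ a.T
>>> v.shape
(13, 3, 5, 3)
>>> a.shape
(3, 31)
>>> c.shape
(13, 13)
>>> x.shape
(5, 19)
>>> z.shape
(13, 3, 5, 31)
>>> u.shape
(3, 19, 13, 3)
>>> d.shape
(3, 5, 3, 13)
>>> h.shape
(3, 5, 3, 13)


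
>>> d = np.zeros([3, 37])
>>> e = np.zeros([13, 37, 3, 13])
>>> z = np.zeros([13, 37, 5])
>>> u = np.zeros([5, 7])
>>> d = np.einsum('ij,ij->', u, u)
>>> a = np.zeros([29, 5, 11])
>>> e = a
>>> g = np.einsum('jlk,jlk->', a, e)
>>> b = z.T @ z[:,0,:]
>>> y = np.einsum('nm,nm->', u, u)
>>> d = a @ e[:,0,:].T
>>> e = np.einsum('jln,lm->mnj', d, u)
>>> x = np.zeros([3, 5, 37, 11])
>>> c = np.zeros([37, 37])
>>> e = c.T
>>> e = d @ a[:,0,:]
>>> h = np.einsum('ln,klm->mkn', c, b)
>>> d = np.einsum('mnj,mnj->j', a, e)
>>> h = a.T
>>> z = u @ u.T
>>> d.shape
(11,)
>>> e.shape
(29, 5, 11)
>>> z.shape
(5, 5)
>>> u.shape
(5, 7)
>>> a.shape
(29, 5, 11)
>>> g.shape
()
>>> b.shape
(5, 37, 5)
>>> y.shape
()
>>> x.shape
(3, 5, 37, 11)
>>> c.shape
(37, 37)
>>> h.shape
(11, 5, 29)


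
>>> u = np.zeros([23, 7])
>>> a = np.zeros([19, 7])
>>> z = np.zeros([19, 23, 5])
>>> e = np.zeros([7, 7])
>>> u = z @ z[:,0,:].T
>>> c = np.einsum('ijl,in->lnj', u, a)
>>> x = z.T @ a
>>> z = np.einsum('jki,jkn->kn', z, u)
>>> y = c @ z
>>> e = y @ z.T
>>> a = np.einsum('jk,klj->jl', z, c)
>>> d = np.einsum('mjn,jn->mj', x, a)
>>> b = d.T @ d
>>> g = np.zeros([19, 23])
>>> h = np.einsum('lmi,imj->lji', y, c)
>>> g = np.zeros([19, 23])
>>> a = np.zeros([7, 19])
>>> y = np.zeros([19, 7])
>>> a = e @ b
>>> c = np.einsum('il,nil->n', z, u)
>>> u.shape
(19, 23, 19)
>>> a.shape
(19, 7, 23)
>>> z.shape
(23, 19)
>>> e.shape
(19, 7, 23)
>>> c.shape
(19,)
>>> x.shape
(5, 23, 7)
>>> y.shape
(19, 7)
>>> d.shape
(5, 23)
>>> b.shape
(23, 23)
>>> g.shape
(19, 23)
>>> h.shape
(19, 23, 19)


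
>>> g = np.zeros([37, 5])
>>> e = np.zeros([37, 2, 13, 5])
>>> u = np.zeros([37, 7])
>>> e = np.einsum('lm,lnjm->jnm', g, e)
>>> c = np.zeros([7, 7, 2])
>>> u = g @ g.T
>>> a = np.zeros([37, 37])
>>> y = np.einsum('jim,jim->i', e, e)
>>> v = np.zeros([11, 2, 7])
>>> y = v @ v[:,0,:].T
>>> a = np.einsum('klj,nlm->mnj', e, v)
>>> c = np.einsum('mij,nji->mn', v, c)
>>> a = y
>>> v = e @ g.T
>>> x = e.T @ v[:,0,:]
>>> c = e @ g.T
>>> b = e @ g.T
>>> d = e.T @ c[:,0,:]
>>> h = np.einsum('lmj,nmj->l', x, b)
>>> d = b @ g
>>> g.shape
(37, 5)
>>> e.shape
(13, 2, 5)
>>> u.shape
(37, 37)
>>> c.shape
(13, 2, 37)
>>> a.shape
(11, 2, 11)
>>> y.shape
(11, 2, 11)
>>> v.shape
(13, 2, 37)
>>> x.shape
(5, 2, 37)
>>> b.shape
(13, 2, 37)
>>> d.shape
(13, 2, 5)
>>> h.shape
(5,)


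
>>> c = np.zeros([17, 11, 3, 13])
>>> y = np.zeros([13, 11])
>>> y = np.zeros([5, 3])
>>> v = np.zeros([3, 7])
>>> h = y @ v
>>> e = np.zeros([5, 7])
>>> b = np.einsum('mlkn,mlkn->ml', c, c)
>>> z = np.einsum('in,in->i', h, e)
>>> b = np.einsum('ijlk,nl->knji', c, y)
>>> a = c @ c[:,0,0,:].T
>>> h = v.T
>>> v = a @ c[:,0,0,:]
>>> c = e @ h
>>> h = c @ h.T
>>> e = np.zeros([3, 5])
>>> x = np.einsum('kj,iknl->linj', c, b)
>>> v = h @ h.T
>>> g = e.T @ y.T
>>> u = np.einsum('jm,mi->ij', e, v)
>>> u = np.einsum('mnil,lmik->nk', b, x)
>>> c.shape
(5, 3)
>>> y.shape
(5, 3)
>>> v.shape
(5, 5)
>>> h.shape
(5, 7)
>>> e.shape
(3, 5)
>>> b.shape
(13, 5, 11, 17)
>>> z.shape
(5,)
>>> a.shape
(17, 11, 3, 17)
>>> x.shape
(17, 13, 11, 3)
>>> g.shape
(5, 5)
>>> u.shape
(5, 3)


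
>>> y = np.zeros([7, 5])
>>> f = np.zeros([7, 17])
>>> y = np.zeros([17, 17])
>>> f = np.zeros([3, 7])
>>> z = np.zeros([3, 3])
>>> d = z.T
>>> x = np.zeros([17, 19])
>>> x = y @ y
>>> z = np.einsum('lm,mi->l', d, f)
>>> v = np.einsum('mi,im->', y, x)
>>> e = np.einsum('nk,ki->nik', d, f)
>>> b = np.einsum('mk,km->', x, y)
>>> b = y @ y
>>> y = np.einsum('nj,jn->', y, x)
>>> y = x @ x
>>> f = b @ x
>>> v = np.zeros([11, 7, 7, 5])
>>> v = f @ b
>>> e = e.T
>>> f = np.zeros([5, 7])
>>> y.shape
(17, 17)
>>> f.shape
(5, 7)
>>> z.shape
(3,)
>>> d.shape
(3, 3)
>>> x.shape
(17, 17)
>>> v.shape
(17, 17)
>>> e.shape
(3, 7, 3)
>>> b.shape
(17, 17)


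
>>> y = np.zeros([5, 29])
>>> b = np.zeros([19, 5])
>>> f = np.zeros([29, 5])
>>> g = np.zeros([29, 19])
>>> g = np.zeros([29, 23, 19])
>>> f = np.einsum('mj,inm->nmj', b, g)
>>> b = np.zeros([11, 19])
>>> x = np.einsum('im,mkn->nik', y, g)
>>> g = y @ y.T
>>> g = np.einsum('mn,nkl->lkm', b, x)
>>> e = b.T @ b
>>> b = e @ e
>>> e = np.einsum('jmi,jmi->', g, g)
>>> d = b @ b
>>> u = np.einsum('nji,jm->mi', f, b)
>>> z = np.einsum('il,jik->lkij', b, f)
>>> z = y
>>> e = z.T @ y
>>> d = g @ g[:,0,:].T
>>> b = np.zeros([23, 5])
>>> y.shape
(5, 29)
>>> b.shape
(23, 5)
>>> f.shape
(23, 19, 5)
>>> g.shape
(23, 5, 11)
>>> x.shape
(19, 5, 23)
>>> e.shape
(29, 29)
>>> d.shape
(23, 5, 23)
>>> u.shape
(19, 5)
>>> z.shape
(5, 29)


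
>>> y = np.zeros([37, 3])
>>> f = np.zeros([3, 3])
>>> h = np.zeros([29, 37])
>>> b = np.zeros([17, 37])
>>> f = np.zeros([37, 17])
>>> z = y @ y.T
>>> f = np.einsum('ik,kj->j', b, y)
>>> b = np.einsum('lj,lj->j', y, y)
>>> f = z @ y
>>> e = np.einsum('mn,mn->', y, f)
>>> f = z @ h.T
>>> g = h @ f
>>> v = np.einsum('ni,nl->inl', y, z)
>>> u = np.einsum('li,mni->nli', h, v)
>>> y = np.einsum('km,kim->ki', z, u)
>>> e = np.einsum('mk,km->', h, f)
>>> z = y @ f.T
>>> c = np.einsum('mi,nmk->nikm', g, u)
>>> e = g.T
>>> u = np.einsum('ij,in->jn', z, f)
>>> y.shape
(37, 29)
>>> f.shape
(37, 29)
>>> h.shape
(29, 37)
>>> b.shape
(3,)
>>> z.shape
(37, 37)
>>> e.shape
(29, 29)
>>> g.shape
(29, 29)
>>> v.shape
(3, 37, 37)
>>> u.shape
(37, 29)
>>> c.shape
(37, 29, 37, 29)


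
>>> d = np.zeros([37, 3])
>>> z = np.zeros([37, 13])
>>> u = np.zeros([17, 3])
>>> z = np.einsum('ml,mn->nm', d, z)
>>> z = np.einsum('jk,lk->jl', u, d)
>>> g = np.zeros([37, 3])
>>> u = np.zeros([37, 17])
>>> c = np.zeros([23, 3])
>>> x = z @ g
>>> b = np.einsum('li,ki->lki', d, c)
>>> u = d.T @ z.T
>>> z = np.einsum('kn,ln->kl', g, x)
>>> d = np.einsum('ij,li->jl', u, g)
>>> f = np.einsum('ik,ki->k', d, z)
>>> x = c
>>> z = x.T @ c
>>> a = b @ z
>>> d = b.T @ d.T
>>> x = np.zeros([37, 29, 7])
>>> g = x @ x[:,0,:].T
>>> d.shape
(3, 23, 17)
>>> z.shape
(3, 3)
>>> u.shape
(3, 17)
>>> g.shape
(37, 29, 37)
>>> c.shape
(23, 3)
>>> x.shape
(37, 29, 7)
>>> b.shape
(37, 23, 3)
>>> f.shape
(37,)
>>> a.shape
(37, 23, 3)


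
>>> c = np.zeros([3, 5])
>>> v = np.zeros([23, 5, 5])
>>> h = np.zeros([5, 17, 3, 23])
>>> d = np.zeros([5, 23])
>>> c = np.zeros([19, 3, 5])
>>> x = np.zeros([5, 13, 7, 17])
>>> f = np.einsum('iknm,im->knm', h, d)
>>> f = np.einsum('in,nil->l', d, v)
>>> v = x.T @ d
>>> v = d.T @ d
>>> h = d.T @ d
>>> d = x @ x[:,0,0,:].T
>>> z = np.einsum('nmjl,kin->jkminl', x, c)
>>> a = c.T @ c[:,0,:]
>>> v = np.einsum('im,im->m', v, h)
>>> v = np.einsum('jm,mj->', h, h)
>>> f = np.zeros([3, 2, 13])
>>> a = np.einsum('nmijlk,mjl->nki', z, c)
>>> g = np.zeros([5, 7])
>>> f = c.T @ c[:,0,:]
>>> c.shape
(19, 3, 5)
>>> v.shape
()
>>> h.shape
(23, 23)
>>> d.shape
(5, 13, 7, 5)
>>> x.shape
(5, 13, 7, 17)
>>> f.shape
(5, 3, 5)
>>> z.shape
(7, 19, 13, 3, 5, 17)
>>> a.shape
(7, 17, 13)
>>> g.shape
(5, 7)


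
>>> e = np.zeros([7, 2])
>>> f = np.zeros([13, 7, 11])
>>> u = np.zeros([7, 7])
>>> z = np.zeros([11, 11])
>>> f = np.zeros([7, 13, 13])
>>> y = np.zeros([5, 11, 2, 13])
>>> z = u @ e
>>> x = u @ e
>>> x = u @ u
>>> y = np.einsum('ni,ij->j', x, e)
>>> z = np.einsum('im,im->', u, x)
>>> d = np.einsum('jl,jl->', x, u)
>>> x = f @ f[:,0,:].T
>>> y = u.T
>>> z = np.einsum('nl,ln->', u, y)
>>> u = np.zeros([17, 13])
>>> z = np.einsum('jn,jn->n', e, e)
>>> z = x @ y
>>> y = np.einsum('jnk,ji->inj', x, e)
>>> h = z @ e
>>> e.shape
(7, 2)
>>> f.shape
(7, 13, 13)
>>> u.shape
(17, 13)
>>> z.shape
(7, 13, 7)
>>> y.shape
(2, 13, 7)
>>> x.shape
(7, 13, 7)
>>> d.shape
()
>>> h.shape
(7, 13, 2)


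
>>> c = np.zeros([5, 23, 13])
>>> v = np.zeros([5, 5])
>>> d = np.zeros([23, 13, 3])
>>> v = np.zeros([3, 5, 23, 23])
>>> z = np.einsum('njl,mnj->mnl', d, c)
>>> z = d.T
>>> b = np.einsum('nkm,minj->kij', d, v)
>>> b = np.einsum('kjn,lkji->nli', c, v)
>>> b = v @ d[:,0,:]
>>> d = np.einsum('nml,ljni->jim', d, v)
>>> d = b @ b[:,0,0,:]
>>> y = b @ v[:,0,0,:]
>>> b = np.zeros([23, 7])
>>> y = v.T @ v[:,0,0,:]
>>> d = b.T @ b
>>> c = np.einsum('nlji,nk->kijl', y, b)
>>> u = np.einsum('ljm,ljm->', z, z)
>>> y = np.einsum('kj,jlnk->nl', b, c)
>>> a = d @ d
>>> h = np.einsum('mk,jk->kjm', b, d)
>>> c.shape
(7, 23, 5, 23)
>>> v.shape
(3, 5, 23, 23)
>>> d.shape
(7, 7)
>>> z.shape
(3, 13, 23)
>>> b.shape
(23, 7)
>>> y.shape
(5, 23)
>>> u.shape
()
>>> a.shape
(7, 7)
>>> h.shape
(7, 7, 23)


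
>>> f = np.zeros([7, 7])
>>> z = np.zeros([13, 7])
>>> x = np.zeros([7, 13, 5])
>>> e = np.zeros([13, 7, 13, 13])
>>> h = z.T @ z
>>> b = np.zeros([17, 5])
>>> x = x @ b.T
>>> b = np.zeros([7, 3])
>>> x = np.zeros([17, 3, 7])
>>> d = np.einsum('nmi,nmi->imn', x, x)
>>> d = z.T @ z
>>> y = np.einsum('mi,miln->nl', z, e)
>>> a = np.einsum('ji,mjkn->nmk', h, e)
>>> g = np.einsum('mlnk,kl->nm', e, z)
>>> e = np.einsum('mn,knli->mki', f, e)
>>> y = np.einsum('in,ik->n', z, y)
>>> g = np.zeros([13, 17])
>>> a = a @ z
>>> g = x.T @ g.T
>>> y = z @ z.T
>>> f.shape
(7, 7)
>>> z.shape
(13, 7)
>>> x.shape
(17, 3, 7)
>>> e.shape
(7, 13, 13)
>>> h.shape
(7, 7)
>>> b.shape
(7, 3)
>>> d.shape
(7, 7)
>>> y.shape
(13, 13)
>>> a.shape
(13, 13, 7)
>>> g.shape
(7, 3, 13)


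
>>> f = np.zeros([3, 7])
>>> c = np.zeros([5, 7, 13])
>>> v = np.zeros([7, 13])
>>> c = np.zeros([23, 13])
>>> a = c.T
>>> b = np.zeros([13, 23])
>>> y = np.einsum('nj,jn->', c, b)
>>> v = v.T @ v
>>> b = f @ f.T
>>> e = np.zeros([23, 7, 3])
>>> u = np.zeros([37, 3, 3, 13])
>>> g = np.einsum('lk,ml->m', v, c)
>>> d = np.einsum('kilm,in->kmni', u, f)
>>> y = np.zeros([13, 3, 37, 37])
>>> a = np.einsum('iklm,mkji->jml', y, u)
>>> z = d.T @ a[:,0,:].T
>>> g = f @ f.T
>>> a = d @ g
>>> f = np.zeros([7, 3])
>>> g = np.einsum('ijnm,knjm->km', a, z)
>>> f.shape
(7, 3)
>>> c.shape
(23, 13)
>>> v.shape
(13, 13)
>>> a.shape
(37, 13, 7, 3)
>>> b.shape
(3, 3)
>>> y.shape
(13, 3, 37, 37)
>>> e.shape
(23, 7, 3)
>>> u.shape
(37, 3, 3, 13)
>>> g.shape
(3, 3)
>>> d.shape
(37, 13, 7, 3)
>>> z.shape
(3, 7, 13, 3)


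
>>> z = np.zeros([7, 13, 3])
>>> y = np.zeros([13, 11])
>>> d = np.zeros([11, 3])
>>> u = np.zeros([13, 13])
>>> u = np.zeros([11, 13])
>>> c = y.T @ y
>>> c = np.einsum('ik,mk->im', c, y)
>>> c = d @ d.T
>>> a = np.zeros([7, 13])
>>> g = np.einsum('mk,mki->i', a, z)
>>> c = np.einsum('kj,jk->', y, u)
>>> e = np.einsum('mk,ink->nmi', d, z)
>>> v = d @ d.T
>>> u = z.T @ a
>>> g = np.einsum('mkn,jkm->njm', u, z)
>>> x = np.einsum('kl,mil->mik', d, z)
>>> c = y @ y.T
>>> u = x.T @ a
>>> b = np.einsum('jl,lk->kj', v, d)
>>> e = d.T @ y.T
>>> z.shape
(7, 13, 3)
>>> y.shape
(13, 11)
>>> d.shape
(11, 3)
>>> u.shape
(11, 13, 13)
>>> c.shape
(13, 13)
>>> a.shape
(7, 13)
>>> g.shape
(13, 7, 3)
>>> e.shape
(3, 13)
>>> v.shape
(11, 11)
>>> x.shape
(7, 13, 11)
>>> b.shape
(3, 11)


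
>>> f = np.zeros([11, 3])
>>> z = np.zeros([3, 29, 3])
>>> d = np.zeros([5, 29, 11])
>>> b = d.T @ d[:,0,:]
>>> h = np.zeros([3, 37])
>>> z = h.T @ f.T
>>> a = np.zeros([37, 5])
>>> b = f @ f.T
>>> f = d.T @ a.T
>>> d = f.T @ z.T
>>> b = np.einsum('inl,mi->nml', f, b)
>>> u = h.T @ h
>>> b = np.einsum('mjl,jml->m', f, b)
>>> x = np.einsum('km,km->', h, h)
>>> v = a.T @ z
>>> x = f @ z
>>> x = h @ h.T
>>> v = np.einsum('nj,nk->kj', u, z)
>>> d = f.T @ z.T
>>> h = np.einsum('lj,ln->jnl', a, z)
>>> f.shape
(11, 29, 37)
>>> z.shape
(37, 11)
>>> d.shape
(37, 29, 37)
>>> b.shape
(11,)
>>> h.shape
(5, 11, 37)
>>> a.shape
(37, 5)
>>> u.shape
(37, 37)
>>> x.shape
(3, 3)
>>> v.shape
(11, 37)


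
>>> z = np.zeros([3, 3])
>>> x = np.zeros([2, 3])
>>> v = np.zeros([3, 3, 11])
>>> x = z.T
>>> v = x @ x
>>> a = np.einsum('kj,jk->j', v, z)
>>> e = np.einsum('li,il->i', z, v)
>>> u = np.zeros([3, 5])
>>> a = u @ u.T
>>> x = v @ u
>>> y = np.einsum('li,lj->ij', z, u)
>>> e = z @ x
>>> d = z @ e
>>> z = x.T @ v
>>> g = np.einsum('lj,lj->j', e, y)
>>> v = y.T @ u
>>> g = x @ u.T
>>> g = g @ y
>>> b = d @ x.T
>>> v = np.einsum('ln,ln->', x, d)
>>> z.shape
(5, 3)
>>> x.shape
(3, 5)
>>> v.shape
()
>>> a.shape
(3, 3)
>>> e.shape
(3, 5)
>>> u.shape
(3, 5)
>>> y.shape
(3, 5)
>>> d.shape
(3, 5)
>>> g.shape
(3, 5)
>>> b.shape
(3, 3)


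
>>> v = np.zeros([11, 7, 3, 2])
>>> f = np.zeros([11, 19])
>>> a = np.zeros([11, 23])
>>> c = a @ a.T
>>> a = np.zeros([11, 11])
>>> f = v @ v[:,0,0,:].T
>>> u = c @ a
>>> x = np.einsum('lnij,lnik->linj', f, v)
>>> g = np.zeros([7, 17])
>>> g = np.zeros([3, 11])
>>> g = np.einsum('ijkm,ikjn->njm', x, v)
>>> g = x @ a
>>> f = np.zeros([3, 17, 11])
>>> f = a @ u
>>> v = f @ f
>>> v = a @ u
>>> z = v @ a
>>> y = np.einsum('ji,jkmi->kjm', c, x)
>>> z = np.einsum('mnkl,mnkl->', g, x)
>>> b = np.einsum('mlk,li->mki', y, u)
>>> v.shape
(11, 11)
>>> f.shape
(11, 11)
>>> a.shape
(11, 11)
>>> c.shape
(11, 11)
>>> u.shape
(11, 11)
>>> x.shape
(11, 3, 7, 11)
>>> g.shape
(11, 3, 7, 11)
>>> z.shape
()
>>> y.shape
(3, 11, 7)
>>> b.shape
(3, 7, 11)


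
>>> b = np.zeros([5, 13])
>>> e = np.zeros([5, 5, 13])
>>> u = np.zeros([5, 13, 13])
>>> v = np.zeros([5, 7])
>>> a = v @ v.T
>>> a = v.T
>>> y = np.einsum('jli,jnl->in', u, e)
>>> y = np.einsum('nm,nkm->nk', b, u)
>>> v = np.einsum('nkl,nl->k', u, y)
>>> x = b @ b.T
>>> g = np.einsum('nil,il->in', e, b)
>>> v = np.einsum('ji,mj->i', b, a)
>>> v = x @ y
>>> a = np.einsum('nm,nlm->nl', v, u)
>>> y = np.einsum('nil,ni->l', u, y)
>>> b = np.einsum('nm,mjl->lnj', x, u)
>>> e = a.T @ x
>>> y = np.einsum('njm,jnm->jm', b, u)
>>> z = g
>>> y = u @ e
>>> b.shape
(13, 5, 13)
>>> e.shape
(13, 5)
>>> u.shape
(5, 13, 13)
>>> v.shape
(5, 13)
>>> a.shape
(5, 13)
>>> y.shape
(5, 13, 5)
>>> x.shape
(5, 5)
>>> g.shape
(5, 5)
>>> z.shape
(5, 5)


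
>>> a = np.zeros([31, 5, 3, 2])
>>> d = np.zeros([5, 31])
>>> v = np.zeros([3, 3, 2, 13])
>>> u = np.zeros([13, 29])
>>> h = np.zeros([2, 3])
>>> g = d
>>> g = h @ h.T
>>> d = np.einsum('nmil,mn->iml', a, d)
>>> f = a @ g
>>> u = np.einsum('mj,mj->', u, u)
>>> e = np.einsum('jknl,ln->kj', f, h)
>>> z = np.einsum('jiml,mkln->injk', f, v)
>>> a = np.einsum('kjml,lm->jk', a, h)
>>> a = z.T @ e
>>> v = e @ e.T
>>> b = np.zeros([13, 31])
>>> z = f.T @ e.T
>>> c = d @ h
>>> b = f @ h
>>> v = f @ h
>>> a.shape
(3, 31, 13, 31)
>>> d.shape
(3, 5, 2)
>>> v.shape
(31, 5, 3, 3)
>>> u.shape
()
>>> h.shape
(2, 3)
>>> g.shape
(2, 2)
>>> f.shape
(31, 5, 3, 2)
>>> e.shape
(5, 31)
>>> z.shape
(2, 3, 5, 5)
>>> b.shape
(31, 5, 3, 3)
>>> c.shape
(3, 5, 3)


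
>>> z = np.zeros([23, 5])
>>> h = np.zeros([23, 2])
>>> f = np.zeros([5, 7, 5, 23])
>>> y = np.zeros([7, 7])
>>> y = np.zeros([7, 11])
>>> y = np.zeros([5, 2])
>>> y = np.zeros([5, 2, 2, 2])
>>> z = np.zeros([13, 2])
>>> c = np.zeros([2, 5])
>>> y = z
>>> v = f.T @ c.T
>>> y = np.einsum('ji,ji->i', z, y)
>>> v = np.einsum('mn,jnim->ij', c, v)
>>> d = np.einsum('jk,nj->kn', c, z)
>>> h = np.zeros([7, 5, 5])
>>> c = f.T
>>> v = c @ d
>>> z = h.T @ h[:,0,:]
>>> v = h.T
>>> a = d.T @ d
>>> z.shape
(5, 5, 5)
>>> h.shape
(7, 5, 5)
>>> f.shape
(5, 7, 5, 23)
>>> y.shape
(2,)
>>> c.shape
(23, 5, 7, 5)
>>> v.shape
(5, 5, 7)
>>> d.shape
(5, 13)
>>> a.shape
(13, 13)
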